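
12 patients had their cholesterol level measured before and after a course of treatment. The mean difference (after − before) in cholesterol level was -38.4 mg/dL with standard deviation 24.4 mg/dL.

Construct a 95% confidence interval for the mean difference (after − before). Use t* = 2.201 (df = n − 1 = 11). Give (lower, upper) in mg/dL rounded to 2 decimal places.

(-53.90, -22.90)

This is a matched-pairs design, so SE = s_d/√n = 24.4/√12 = 7.0437.
Margin = 2.201 × 7.0437 = 15.5032; the interval is -38.4 ± 15.5032 = (-53.90, -22.90).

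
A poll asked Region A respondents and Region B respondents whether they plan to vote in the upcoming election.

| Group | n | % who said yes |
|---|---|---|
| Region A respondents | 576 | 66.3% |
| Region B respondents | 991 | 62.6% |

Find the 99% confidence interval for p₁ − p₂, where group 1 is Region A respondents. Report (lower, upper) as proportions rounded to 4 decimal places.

SE₁ = √(p̂₁(1−p̂₁)/n₁) = √(0.6630·0.3370/576) = 0.01970; SE₂ = √(0.6260·0.3740/991) = 0.01537.
Independent samples: SE of the difference = √(SE₁² + SE₂²) = √(0.00038809 + 0.0002362369) = 0.02499.
z* for 99% confidence is 2.576, so the margin of error is 2.576 × 0.02499 = 0.06437.
Point estimate p̂₁ − p̂₂ = 0.6630 − 0.6260 = 0.0370.
0.0370 ± 0.06437 → (-0.0274, 0.1014).

(-0.0274, 0.1014)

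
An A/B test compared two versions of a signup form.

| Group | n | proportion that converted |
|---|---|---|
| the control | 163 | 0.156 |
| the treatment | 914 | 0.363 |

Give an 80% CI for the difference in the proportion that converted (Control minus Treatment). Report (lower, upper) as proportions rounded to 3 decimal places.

The two standard errors are √(0.1560×0.8440/163) = 0.02842 and √(0.3630×0.6370/914) = 0.01591.
Because the samples are independent, SE_diff = √(0.02842² + 0.01591²) = 0.03257.
Using z* = 1.282 for 80%, ME = 1.282 × 0.03257 = 0.04175.
p̂₁ − p̂₂ = -0.2070; interval -0.2070 ± 0.04175 gives (-0.249, -0.165).

(-0.249, -0.165)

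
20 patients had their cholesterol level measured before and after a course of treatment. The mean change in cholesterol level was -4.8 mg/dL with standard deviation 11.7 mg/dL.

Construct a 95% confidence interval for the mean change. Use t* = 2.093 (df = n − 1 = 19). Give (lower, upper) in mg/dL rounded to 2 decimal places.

This is a matched-pairs design, so SE = s_d/√n = 11.7/√20 = 2.6162.
Margin = 2.093 × 2.6162 = 5.4757; the interval is -4.8 ± 5.4757 = (-10.28, 0.68).

(-10.28, 0.68)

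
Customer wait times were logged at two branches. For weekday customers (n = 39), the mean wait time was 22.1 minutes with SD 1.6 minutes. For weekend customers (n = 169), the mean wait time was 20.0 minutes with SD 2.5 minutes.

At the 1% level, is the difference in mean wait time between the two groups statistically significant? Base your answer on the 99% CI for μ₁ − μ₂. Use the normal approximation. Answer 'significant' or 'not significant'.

SE₁ = s₁/√n₁ = 1.6/√39 = 0.2562; SE₂ = 2.5/√169 = 0.1923.
Independent samples, unequal variances: SE_diff = √(SE₁² + SE₂²) = √(0.06563844 + 0.03697929) = 0.3203.
z* = 2.576, so margin of error = 2.576 × 0.3203 = 0.8251.
Difference in means = 22.1 − 20.0 = 2.1000.
2.1000 ± 0.8251 → (1.2749, 2.9251).
The interval (1.2749, 2.9251) does not contain 0, so the difference is significant.

significant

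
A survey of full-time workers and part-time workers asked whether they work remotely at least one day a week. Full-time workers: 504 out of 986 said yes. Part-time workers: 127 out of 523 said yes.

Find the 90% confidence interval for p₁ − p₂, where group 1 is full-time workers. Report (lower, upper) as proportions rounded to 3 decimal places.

p̂₁ = 504/986 = 0.5112 and p̂₂ = 127/523 = 0.2428.
SE₁ = √(p̂₁(1−p̂₁)/n₁) = √(0.5112·0.4888/986) = 0.01592; SE₂ = √(0.2428·0.7572/523) = 0.01875.
Independent samples: SE of the difference = √(SE₁² + SE₂²) = √(0.0002534464 + 0.0003515625) = 0.02460.
z* for 90% confidence is 1.645, so the margin of error is 1.645 × 0.02460 = 0.04047.
Point estimate p̂₁ − p̂₂ = 0.5112 − 0.2428 = 0.2684.
0.2684 ± 0.04047 → (0.228, 0.309).

(0.228, 0.309)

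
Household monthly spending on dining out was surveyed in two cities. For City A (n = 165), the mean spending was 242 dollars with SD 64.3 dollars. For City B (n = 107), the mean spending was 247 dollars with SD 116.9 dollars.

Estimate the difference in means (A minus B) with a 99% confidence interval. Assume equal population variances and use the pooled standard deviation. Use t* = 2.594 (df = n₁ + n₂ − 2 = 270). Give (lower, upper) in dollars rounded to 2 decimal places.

Pooled variance s_p² = [164·64.3² + 106·116.9²] / (165+107−2) = 7876.3371, so s_p = 88.7487.
SE_diff = s_p·√(1/n₁ + 1/n₂) = 88.7487·√(1/165 + 1/107) = 11.0157.
t* = 2.594; margin = 2.594 × 11.0157 = 28.5747.
Difference = 242 − 247 = -5.0000.
-5.0000 ± 28.5747 → (-33.57, 23.57).

(-33.57, 23.57)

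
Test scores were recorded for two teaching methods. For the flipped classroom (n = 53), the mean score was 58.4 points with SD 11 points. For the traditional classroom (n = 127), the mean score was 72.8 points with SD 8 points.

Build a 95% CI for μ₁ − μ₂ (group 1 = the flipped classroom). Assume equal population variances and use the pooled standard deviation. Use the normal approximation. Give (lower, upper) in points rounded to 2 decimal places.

(-17.28, -11.52)

s_p = √[((n₁−1)s₁² + (n₂−1)s₂²)/(n₁+n₂−2)] = √[(52·11² + 126·8²)/178] = 8.9806.
SE = 8.9806·√(1/53 + 1/127) = 1.4686.
With z* = 1.960, margin = 1.960 × 1.4686 = 2.8785.
x̄₁ − x̄₂ = 58.4 − 72.8 = -14.4000; interval -14.4000 ± 2.8785 = (-17.28, -11.52).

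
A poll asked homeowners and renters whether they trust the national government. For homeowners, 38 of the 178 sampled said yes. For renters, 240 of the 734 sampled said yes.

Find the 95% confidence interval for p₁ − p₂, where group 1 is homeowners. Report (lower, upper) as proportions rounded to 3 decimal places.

(-0.183, -0.044)

Sample proportions: 38/178 = 0.2135, 240/734 = 0.3270.
Each SE is √(p̂(1−p̂)/n): √(0.2135·0.7865/178) = 0.03071 and √(0.3270·0.6730/734) = 0.01732.
SE(p̂₁ − p̂₂) = √(SE₁² + SE₂²) = √(0.0009431041 + 0.0002999824) = 0.03526, since the two samples are independent.
At 95% confidence z* = 1.960; margin = 1.960 × 0.03526 = 0.06911.
The difference is 0.2135 − 0.3270 = -0.1135, so the interval is -0.1135 ± 0.06911 = (-0.183, -0.044).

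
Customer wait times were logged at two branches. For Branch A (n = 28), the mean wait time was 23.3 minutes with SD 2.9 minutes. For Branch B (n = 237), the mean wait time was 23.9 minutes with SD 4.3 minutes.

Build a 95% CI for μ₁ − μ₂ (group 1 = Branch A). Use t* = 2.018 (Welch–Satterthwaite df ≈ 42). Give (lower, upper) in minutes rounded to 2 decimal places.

(-1.84, 0.64)

SE₁ = s₁/√n₁ = 2.9/√28 = 0.5480; SE₂ = 4.3/√237 = 0.2793.
Independent samples, unequal variances: SE_diff = √(SE₁² + SE₂²) = √(0.300304 + 0.07800849) = 0.6151.
t* = 2.018, so margin of error = 2.018 × 0.6151 = 1.2413.
Difference in means = 23.3 − 23.9 = -0.6000.
-0.6000 ± 1.2413 → (-1.84, 0.64).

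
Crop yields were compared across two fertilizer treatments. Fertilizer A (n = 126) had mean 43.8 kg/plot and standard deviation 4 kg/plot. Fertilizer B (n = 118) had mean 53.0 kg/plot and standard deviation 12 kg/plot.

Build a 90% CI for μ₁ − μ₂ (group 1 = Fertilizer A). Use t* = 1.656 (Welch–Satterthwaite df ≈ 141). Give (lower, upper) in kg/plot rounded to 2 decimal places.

Per-group SEs: s₁/√n₁ = 4/√126 = 0.3563, s₂/√n₂ = 12/√118 = 1.1047.
Unpooled SE of the difference: √(0.12694969 + 1.22036209) = 1.1607.
Margin of error = t* · SE = 1.656 × 1.1607 = 1.9221.
x̄₁ − x̄₂ = 43.8 − 53.0 = -9.2000.
CI: -9.2000 ± 1.9221 = (-11.12, -7.28).

(-11.12, -7.28)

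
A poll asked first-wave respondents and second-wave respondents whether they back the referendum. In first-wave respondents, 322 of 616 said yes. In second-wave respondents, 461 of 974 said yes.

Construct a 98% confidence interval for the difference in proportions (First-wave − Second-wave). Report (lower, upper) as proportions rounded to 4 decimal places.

First, p̂₁ = 322/616 = 0.5227; p̂₂ = 461/974 = 0.4733.
The two standard errors are √(0.5227×0.4773/616) = 0.02012 and √(0.4733×0.5267/974) = 0.01600.
Because the samples are independent, SE_diff = √(0.02012² + 0.01600²) = 0.02571.
Using z* = 2.326 for 98%, ME = 2.326 × 0.02571 = 0.05980.
p̂₁ − p̂₂ = 0.0494; interval 0.0494 ± 0.05980 gives (-0.0104, 0.1092).

(-0.0104, 0.1092)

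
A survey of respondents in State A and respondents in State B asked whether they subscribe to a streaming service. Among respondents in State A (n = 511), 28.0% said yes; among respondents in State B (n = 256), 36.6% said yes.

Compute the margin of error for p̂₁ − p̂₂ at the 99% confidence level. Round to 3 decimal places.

Each SE is √(p̂(1−p̂)/n): √(0.2800·0.7200/511) = 0.01986 and √(0.3660·0.6340/256) = 0.03011.
SE(p̂₁ − p̂₂) = √(SE₁² + SE₂²) = √(0.0003944196 + 0.0009066121) = 0.03607, since the two samples are independent.
At 99% confidence z* = 2.576; margin = 2.576 × 0.03607 = 0.09292.

0.093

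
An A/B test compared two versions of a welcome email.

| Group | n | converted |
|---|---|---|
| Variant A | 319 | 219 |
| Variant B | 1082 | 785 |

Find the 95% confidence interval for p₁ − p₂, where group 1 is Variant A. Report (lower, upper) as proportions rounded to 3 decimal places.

p̂₁ = 219/319 = 0.6865 and p̂₂ = 785/1082 = 0.7255.
SE₁ = √(p̂₁(1−p̂₁)/n₁) = √(0.6865·0.3135/319) = 0.02597; SE₂ = √(0.7255·0.2745/1082) = 0.01357.
Independent samples: SE of the difference = √(SE₁² + SE₂²) = √(0.0006744409 + 0.0001841449) = 0.02930.
z* for 95% confidence is 1.960, so the margin of error is 1.960 × 0.02930 = 0.05743.
Point estimate p̂₁ − p̂₂ = 0.6865 − 0.7255 = -0.0390.
-0.0390 ± 0.05743 → (-0.096, 0.018).

(-0.096, 0.018)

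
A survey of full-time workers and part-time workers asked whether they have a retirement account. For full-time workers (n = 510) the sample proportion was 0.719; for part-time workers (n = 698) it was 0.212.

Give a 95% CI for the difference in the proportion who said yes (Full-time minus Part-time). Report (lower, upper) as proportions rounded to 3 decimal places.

(0.458, 0.556)

SE₁ = √(p̂₁(1−p̂₁)/n₁) = √(0.7190·0.2810/510) = 0.01990; SE₂ = √(0.2120·0.7880/698) = 0.01547.
Independent samples: SE of the difference = √(SE₁² + SE₂²) = √(0.00039601 + 0.0002393209) = 0.02521.
z* for 95% confidence is 1.960, so the margin of error is 1.960 × 0.02521 = 0.04941.
Point estimate p̂₁ − p̂₂ = 0.7190 − 0.2120 = 0.5070.
0.5070 ± 0.04941 → (0.458, 0.556).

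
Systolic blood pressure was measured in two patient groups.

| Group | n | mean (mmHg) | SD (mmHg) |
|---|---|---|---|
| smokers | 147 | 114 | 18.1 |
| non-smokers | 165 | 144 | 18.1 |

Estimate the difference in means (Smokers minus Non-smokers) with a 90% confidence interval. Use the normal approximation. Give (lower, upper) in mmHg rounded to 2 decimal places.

(-33.38, -26.62)

Per-group SEs: s₁/√n₁ = 18.1/√147 = 1.4929, s₂/√n₂ = 18.1/√165 = 1.4091.
Unpooled SE of the difference: √(2.22875041 + 1.98556281) = 2.0529.
Margin of error = z* · SE = 1.645 × 2.0529 = 3.3770.
x̄₁ − x̄₂ = 114 − 144 = -30.0000.
CI: -30.0000 ± 3.3770 = (-33.38, -26.62).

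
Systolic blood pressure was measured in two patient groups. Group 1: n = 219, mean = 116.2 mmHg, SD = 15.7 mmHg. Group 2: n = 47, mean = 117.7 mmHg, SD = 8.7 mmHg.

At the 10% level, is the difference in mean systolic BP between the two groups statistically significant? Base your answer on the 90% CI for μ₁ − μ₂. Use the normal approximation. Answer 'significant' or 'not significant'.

SE₁ = s₁/√n₁ = 15.7/√219 = 1.0609; SE₂ = 8.7/√47 = 1.2690.
Independent samples, unequal variances: SE_diff = √(SE₁² + SE₂²) = √(1.12550881 + 1.610361) = 1.6540.
z* = 1.645, so margin of error = 1.645 × 1.6540 = 2.7208.
Difference in means = 116.2 − 117.7 = -1.5000.
-1.5000 ± 2.7208 → (-4.2208, 1.2208).
The interval (-4.2208, 1.2208) contains 0, so the difference is not significant.

not significant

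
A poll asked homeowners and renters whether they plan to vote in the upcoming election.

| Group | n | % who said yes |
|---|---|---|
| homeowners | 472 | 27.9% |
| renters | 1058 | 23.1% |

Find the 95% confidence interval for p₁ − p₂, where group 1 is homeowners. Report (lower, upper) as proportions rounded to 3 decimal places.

Each SE is √(p̂(1−p̂)/n): √(0.2790·0.7210/472) = 0.02064 and √(0.2310·0.7690/1058) = 0.01296.
SE(p̂₁ − p̂₂) = √(SE₁² + SE₂²) = √(0.0004260096 + 0.0001679616) = 0.02437, since the two samples are independent.
At 95% confidence z* = 1.960; margin = 1.960 × 0.02437 = 0.04777.
The difference is 0.2790 − 0.2310 = 0.0480, so the interval is 0.0480 ± 0.04777 = (0.000, 0.096).

(0.000, 0.096)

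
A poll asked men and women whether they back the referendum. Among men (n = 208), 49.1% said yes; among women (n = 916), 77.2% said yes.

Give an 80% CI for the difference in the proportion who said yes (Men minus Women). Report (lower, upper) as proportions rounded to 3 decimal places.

(-0.329, -0.233)

SE₁ = √(p̂₁(1−p̂₁)/n₁) = √(0.4910·0.5090/208) = 0.03466; SE₂ = √(0.7720·0.2280/916) = 0.01386.
Independent samples: SE of the difference = √(SE₁² + SE₂²) = √(0.0012013156 + 0.0001920996) = 0.03733.
z* for 80% confidence is 1.282, so the margin of error is 1.282 × 0.03733 = 0.04786.
Point estimate p̂₁ − p̂₂ = 0.4910 − 0.7720 = -0.2810.
-0.2810 ± 0.04786 → (-0.329, -0.233).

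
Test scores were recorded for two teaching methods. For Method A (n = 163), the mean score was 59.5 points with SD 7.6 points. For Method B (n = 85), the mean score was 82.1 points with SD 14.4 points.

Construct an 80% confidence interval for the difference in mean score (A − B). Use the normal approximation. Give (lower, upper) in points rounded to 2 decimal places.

(-24.74, -20.46)

Standard errors of each mean: 7.6/√163 = 0.5953 and 14.4/√85 = 1.5619.
SE(x̄₁ − x̄₂) = √(0.5953² + 1.5619²) = 1.6715 for independent samples with unequal variances.
With z* = 1.282, the margin is 1.282 × 1.6715 = 2.1429.
x̄₁ − x̄₂ = 59.5 − 82.1 = -22.6000; the interval is -22.6000 ± 2.1429 = (-24.74, -20.46).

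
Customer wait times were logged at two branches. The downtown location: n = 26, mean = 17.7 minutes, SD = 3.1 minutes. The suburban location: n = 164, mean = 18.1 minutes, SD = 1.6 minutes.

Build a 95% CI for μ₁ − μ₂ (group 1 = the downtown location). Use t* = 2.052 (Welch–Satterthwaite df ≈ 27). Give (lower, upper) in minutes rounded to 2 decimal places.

(-1.67, 0.87)

Standard errors of each mean: 3.1/√26 = 0.6080 and 1.6/√164 = 0.1249.
SE(x̄₁ − x̄₂) = √(0.6080² + 0.1249²) = 0.6207 for independent samples with unequal variances.
With t* = 2.052, the margin is 2.052 × 0.6207 = 1.2737.
x̄₁ − x̄₂ = 17.7 − 18.1 = -0.4000; the interval is -0.4000 ± 1.2737 = (-1.67, 0.87).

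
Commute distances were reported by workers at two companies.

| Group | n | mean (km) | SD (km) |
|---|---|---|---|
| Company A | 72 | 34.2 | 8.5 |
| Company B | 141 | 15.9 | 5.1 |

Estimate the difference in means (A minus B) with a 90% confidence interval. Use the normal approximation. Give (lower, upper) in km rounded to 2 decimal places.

SE₁ = s₁/√n₁ = 8.5/√72 = 1.0017; SE₂ = 5.1/√141 = 0.4295.
Independent samples, unequal variances: SE_diff = √(SE₁² + SE₂²) = √(1.00340289 + 0.18447025) = 1.0899.
z* = 1.645, so margin of error = 1.645 × 1.0899 = 1.7929.
Difference in means = 34.2 − 15.9 = 18.3000.
18.3000 ± 1.7929 → (16.51, 20.09).

(16.51, 20.09)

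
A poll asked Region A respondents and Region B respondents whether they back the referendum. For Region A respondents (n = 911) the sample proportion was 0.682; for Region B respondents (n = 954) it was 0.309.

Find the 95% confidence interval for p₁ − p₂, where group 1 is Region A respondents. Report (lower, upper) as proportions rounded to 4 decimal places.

The two standard errors are √(0.6820×0.3180/911) = 0.01543 and √(0.3090×0.6910/954) = 0.01496.
Because the samples are independent, SE_diff = √(0.01543² + 0.01496²) = 0.02149.
Using z* = 1.960 for 95%, ME = 1.960 × 0.02149 = 0.04212.
p̂₁ − p̂₂ = 0.3730; interval 0.3730 ± 0.04212 gives (0.3309, 0.4151).

(0.3309, 0.4151)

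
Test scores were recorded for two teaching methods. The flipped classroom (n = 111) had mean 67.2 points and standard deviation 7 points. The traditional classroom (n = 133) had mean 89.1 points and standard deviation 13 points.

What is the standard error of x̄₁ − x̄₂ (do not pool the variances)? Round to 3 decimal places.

SE₁ = s₁/√n₁ = 7/√111 = 0.6644; SE₂ = 13/√133 = 1.1272.
Independent samples, unequal variances: SE_diff = √(SE₁² + SE₂²) = √(0.44142736 + 1.27057984) = 1.3084.

1.308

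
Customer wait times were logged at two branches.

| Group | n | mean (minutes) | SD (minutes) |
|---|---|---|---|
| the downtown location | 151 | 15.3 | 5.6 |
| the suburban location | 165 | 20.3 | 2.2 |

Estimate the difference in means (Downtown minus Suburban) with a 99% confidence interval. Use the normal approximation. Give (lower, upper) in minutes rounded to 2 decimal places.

(-6.25, -3.75)

SE₁ = s₁/√n₁ = 5.6/√151 = 0.4557; SE₂ = 2.2/√165 = 0.1713.
Independent samples, unequal variances: SE_diff = √(SE₁² + SE₂²) = √(0.20766249 + 0.02934369) = 0.4868.
z* = 2.576, so margin of error = 2.576 × 0.4868 = 1.2540.
Difference in means = 15.3 − 20.3 = -5.0000.
-5.0000 ± 1.2540 → (-6.25, -3.75).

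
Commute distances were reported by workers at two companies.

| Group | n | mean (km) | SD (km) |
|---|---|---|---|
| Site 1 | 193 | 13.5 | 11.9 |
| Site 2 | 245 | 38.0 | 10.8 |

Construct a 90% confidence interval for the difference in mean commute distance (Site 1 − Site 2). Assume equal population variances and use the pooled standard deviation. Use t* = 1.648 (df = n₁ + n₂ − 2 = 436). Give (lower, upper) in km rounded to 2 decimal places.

(-26.29, -22.71)

s_p = √[((n₁−1)s₁² + (n₂−1)s₂²)/(n₁+n₂−2)] = √[(192·11.9² + 244·10.8²)/436] = 11.2976.
SE = 11.2976·√(1/193 + 1/245) = 1.0873.
With t* = 1.648, margin = 1.648 × 1.0873 = 1.7919.
x̄₁ − x̄₂ = 13.5 − 38.0 = -24.5000; interval -24.5000 ± 1.7919 = (-26.29, -22.71).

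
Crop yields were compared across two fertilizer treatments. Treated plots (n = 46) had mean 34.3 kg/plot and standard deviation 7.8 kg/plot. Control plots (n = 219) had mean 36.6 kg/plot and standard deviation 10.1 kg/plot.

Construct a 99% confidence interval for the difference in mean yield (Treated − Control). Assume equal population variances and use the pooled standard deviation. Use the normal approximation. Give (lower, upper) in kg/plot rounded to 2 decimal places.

(-6.37, 1.77)

Pooled variance s_p² = [45·7.8² + 218·10.1²] / (46+219−2) = 94.9657, so s_p = 9.7450.
SE_diff = s_p·√(1/n₁ + 1/n₂) = 9.7450·√(1/46 + 1/219) = 1.5805.
z* = 2.576; margin = 2.576 × 1.5805 = 4.0714.
Difference = 34.3 − 36.6 = -2.3000.
-2.3000 ± 4.0714 → (-6.37, 1.77).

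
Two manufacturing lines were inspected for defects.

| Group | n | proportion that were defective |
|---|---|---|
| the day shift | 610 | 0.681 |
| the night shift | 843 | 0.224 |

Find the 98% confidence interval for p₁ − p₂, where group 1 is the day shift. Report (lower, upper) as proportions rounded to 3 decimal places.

(0.402, 0.512)

Each SE is √(p̂(1−p̂)/n): √(0.6810·0.3190/610) = 0.01887 and √(0.2240·0.7760/843) = 0.01436.
SE(p̂₁ − p̂₂) = √(SE₁² + SE₂²) = √(0.0003560769 + 0.0002062096) = 0.02371, since the two samples are independent.
At 98% confidence z* = 2.326; margin = 2.326 × 0.02371 = 0.05515.
The difference is 0.6810 − 0.2240 = 0.4570, so the interval is 0.4570 ± 0.05515 = (0.402, 0.512).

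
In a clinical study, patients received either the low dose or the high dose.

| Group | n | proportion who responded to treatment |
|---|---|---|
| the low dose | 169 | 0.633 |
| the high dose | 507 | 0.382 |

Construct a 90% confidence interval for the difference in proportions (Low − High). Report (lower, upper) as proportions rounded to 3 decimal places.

(0.180, 0.322)

Each SE is √(p̂(1−p̂)/n): √(0.6330·0.3670/169) = 0.03708 and √(0.3820·0.6180/507) = 0.02158.
SE(p̂₁ − p̂₂) = √(SE₁² + SE₂²) = √(0.0013749264 + 0.0004656964) = 0.04290, since the two samples are independent.
At 90% confidence z* = 1.645; margin = 1.645 × 0.04290 = 0.07057.
The difference is 0.6330 − 0.3820 = 0.2510, so the interval is 0.2510 ± 0.07057 = (0.180, 0.322).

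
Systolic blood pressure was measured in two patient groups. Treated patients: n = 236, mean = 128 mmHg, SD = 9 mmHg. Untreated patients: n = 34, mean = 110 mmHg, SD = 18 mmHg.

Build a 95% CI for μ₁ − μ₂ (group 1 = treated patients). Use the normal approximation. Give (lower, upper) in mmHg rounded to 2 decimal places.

Standard errors of each mean: 9/√236 = 0.5859 and 18/√34 = 3.0870.
SE(x̄₁ − x̄₂) = √(0.5859² + 3.0870²) = 3.1421 for independent samples with unequal variances.
With z* = 1.960, the margin is 1.960 × 3.1421 = 6.1585.
x̄₁ − x̄₂ = 128 − 110 = 18.0000; the interval is 18.0000 ± 6.1585 = (11.84, 24.16).

(11.84, 24.16)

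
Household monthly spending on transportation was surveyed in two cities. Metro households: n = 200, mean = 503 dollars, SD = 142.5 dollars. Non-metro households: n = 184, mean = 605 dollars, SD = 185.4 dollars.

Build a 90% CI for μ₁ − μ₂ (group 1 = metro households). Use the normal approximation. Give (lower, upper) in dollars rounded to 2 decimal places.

(-129.93, -74.07)

Per-group SEs: s₁/√n₁ = 142.5/√200 = 10.0763, s₂/√n₂ = 185.4/√184 = 13.6679.
Unpooled SE of the difference: √(101.53182169 + 186.81149041) = 16.9807.
Margin of error = z* · SE = 1.645 × 16.9807 = 27.9333.
x̄₁ − x̄₂ = 503 − 605 = -102.0000.
CI: -102.0000 ± 27.9333 = (-129.93, -74.07).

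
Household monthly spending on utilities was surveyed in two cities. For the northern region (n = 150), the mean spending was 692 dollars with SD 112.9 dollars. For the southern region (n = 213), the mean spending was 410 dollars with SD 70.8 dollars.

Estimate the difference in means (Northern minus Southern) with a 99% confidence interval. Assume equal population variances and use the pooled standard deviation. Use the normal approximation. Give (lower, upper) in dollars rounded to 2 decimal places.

(257.13, 306.87)

s_p = √[((n₁−1)s₁² + (n₂−1)s₂²)/(n₁+n₂−2)] = √[(149·112.9² + 212·70.8²)/361] = 90.5798.
SE = 90.5798·√(1/150 + 1/213) = 9.6549.
With z* = 2.576, margin = 2.576 × 9.6549 = 24.8710.
x̄₁ − x̄₂ = 692 − 410 = 282.0000; interval 282.0000 ± 24.8710 = (257.13, 306.87).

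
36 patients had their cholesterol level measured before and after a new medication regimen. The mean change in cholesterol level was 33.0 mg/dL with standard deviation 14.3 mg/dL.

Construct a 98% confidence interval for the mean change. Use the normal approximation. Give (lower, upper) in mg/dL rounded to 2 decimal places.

(27.46, 38.54)

Paired design: SE = s_d/√n = 14.3/√36 = 2.3833.
z* = 2.326; margin of error = 2.326 × 2.3833 = 5.5436.
33.0 ± 5.5436 → (27.46, 38.54).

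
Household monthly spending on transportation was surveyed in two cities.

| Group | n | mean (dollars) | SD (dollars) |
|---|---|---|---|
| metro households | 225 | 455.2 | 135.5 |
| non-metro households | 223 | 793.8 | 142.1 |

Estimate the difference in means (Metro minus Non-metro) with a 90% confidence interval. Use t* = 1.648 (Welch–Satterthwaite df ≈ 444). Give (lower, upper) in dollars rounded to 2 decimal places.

SE₁ = s₁/√n₁ = 135.5/√225 = 9.0333; SE₂ = 142.1/√223 = 9.5157.
Independent samples, unequal variances: SE_diff = √(SE₁² + SE₂²) = √(81.60050889 + 90.54854649) = 13.1206.
t* = 1.648, so margin of error = 1.648 × 13.1206 = 21.6227.
Difference in means = 455.2 − 793.8 = -338.6000.
-338.6000 ± 21.6227 → (-360.22, -316.98).

(-360.22, -316.98)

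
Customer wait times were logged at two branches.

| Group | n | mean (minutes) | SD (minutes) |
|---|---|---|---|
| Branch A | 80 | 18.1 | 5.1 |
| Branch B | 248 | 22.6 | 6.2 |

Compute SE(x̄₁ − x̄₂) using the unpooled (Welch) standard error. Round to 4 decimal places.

SE₁ = s₁/√n₁ = 5.1/√80 = 0.5702; SE₂ = 6.2/√248 = 0.3937.
Independent samples, unequal variances: SE_diff = √(SE₁² + SE₂²) = √(0.32512804 + 0.15499969) = 0.6929.

0.6929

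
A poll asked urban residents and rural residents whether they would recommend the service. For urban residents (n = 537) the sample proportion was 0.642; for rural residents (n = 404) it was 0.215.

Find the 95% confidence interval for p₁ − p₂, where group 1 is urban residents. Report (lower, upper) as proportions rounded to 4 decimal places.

SE₁ = √(p̂₁(1−p̂₁)/n₁) = √(0.6420·0.3580/537) = 0.02069; SE₂ = √(0.2150·0.7850/404) = 0.02044.
Independent samples: SE of the difference = √(SE₁² + SE₂²) = √(0.0004280761 + 0.0004177936) = 0.02908.
z* for 95% confidence is 1.960, so the margin of error is 1.960 × 0.02908 = 0.05700.
Point estimate p̂₁ − p̂₂ = 0.6420 − 0.2150 = 0.4270.
0.4270 ± 0.05700 → (0.3700, 0.4840).

(0.3700, 0.4840)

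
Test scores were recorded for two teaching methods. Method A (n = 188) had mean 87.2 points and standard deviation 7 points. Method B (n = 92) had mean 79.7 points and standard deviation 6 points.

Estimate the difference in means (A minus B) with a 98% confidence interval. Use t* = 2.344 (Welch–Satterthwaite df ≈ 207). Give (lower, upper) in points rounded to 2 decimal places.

Per-group SEs: s₁/√n₁ = 7/√188 = 0.5105, s₂/√n₂ = 6/√92 = 0.6255.
Unpooled SE of the difference: √(0.26061025 + 0.39125025) = 0.8074.
Margin of error = t* · SE = 2.344 × 0.8074 = 1.8925.
x̄₁ − x̄₂ = 87.2 − 79.7 = 7.5000.
CI: 7.5000 ± 1.8925 = (5.61, 9.39).

(5.61, 9.39)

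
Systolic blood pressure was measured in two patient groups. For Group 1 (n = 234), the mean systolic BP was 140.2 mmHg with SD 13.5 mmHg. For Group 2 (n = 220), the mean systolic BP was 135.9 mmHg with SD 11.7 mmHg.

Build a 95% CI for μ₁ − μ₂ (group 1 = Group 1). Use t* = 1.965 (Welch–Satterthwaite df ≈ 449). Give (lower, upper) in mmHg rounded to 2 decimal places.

Standard errors of each mean: 13.5/√234 = 0.8825 and 11.7/√220 = 0.7888.
SE(x̄₁ − x̄₂) = √(0.8825² + 0.7888²) = 1.1836 for independent samples with unequal variances.
With t* = 1.965, the margin is 1.965 × 1.1836 = 2.3258.
x̄₁ − x̄₂ = 140.2 − 135.9 = 4.3000; the interval is 4.3000 ± 2.3258 = (1.97, 6.63).

(1.97, 6.63)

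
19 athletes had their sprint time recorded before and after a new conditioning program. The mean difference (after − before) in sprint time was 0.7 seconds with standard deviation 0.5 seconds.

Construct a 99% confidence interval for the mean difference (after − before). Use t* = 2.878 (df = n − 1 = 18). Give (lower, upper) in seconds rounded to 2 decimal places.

(0.37, 1.03)

This is a matched-pairs design, so SE = s_d/√n = 0.5/√19 = 0.1147.
Margin = 2.878 × 0.1147 = 0.3301; the interval is 0.7 ± 0.3301 = (0.37, 1.03).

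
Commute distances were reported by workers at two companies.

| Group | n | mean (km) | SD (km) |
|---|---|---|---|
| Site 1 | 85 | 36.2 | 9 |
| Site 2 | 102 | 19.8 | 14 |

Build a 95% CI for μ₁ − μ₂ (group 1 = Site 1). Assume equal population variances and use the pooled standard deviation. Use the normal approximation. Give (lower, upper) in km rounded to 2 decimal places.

s_p = √[((n₁−1)s₁² + (n₂−1)s₂²)/(n₁+n₂−2)] = √[(84·9² + 101·14²)/185] = 11.9910.
SE = 11.9910·√(1/85 + 1/102) = 1.7610.
With z* = 1.960, margin = 1.960 × 1.7610 = 3.4516.
x̄₁ − x̄₂ = 36.2 − 19.8 = 16.4000; interval 16.4000 ± 3.4516 = (12.95, 19.85).

(12.95, 19.85)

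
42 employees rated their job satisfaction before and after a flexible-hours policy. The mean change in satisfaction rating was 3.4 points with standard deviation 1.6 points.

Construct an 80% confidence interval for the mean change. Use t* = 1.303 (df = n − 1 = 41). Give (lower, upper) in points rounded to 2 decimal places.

(3.08, 3.72)

This is a matched-pairs design, so SE = s_d/√n = 1.6/√42 = 0.2469.
Margin = 1.303 × 0.2469 = 0.3217; the interval is 3.4 ± 0.3217 = (3.08, 3.72).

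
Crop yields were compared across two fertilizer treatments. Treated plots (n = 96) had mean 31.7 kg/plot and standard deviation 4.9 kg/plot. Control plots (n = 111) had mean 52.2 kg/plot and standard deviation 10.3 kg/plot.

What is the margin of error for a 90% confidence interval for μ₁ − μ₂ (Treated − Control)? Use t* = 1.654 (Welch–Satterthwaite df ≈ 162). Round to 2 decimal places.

1.82

Standard errors of each mean: 4.9/√96 = 0.5001 and 10.3/√111 = 0.9776.
SE(x̄₁ − x̄₂) = √(0.5001² + 0.9776²) = 1.0981 for independent samples with unequal variances.
With t* = 1.654, the margin is 1.654 × 1.0981 = 1.8163.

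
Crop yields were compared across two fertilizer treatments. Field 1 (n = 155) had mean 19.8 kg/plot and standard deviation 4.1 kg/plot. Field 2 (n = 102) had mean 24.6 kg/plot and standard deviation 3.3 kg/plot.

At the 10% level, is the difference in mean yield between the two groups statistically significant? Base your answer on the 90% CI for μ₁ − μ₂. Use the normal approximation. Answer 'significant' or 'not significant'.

Standard errors of each mean: 4.1/√155 = 0.3293 and 3.3/√102 = 0.3267.
SE(x̄₁ − x̄₂) = √(0.3293² + 0.3267²) = 0.4639 for independent samples with unequal variances.
With z* = 1.645, the margin is 1.645 × 0.4639 = 0.7631.
x̄₁ − x̄₂ = 19.8 − 24.6 = -4.8000; the interval is -4.8000 ± 0.7631 = (-5.5631, -4.0369).
The interval (-5.5631, -4.0369) does not contain 0, so the difference is significant.

significant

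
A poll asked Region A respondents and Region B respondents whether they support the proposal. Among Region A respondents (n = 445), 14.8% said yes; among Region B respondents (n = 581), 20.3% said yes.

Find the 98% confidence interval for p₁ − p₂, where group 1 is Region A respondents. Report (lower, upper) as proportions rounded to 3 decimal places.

The two standard errors are √(0.1480×0.8520/445) = 0.01683 and √(0.2030×0.7970/581) = 0.01669.
Because the samples are independent, SE_diff = √(0.01683² + 0.01669²) = 0.02370.
Using z* = 2.326 for 98%, ME = 2.326 × 0.02370 = 0.05513.
p̂₁ − p̂₂ = -0.0550; interval -0.0550 ± 0.05513 gives (-0.110, 0.000).

(-0.110, 0.000)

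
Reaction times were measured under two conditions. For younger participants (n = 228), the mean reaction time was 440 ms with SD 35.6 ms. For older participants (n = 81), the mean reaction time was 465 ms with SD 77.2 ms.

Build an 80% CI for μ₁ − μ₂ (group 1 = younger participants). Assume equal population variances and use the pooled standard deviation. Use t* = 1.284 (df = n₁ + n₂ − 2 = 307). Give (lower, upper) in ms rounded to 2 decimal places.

Pooled variance s_p² = [227·35.6² + 80·77.2²] / (228+81−2) = 2490.1561, so s_p = 49.9015.
SE_diff = s_p·√(1/n₁ + 1/n₂) = 49.9015·√(1/228 + 1/81) = 6.4548.
t* = 1.284; margin = 1.284 × 6.4548 = 8.2880.
Difference = 440 − 465 = -25.0000.
-25.0000 ± 8.2880 → (-33.29, -16.71).

(-33.29, -16.71)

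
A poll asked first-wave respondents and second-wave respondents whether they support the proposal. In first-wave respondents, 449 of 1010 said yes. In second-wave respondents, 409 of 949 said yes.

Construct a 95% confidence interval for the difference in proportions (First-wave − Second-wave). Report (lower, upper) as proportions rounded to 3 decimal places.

Sample proportions: 449/1010 = 0.4446, 409/949 = 0.4310.
Each SE is √(p̂(1−p̂)/n): √(0.4446·0.5554/1010) = 0.01564 and √(0.4310·0.5690/949) = 0.01608.
SE(p̂₁ − p̂₂) = √(SE₁² + SE₂²) = √(0.0002446096 + 0.0002585664) = 0.02243, since the two samples are independent.
At 95% confidence z* = 1.960; margin = 1.960 × 0.02243 = 0.04396.
The difference is 0.4446 − 0.4310 = 0.0136, so the interval is 0.0136 ± 0.04396 = (-0.030, 0.058).

(-0.030, 0.058)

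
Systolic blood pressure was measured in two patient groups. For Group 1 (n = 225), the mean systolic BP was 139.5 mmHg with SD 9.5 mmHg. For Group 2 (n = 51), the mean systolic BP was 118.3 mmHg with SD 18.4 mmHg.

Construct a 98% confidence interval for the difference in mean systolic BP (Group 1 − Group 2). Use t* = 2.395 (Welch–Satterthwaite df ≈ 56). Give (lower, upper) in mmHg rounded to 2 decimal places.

(14.85, 27.55)

SE₁ = s₁/√n₁ = 9.5/√225 = 0.6333; SE₂ = 18.4/√51 = 2.5765.
Independent samples, unequal variances: SE_diff = √(SE₁² + SE₂²) = √(0.40106889 + 6.63835225) = 2.6532.
t* = 2.395, so margin of error = 2.395 × 2.6532 = 6.3544.
Difference in means = 139.5 − 118.3 = 21.2000.
21.2000 ± 6.3544 → (14.85, 27.55).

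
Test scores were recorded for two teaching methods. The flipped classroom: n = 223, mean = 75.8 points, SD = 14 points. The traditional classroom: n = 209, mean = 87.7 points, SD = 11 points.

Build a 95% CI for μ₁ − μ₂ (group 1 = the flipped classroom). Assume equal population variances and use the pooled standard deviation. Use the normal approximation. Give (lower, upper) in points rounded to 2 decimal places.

Pooled variance s_p² = [222·14² + 208·11²] / (223+209−2) = 159.7209, so s_p = 12.6381.
SE_diff = s_p·√(1/n₁ + 1/n₂) = 12.6381·√(1/223 + 1/209) = 1.2167.
z* = 1.960; margin = 1.960 × 1.2167 = 2.3847.
Difference = 75.8 − 87.7 = -11.9000.
-11.9000 ± 2.3847 → (-14.28, -9.52).

(-14.28, -9.52)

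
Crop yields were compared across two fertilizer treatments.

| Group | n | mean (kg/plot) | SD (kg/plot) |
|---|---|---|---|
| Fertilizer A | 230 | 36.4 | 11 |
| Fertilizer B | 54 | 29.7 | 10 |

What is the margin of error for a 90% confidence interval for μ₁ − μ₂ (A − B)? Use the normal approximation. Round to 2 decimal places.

Standard errors of each mean: 11/√230 = 0.7253 and 10/√54 = 1.3608.
SE(x̄₁ − x̄₂) = √(0.7253² + 1.3608²) = 1.5420 for independent samples with unequal variances.
With z* = 1.645, the margin is 1.645 × 1.5420 = 2.5366.

2.54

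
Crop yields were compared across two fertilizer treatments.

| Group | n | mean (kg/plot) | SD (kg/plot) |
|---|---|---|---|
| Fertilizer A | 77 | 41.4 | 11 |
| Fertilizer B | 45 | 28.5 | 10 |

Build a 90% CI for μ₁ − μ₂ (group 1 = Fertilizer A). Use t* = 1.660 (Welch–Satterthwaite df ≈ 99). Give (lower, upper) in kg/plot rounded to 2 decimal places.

Per-group SEs: s₁/√n₁ = 11/√77 = 1.2536, s₂/√n₂ = 10/√45 = 1.4907.
Unpooled SE of the difference: √(1.57151296 + 2.22218649) = 1.9477.
Margin of error = t* · SE = 1.660 × 1.9477 = 3.2332.
x̄₁ − x̄₂ = 41.4 − 28.5 = 12.9000.
CI: 12.9000 ± 3.2332 = (9.67, 16.13).

(9.67, 16.13)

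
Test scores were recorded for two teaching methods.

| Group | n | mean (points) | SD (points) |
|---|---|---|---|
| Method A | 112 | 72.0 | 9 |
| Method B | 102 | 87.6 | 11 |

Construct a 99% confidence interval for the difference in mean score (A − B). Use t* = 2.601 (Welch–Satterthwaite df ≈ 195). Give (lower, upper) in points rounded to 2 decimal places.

(-19.19, -12.01)

Per-group SEs: s₁/√n₁ = 9/√112 = 0.8504, s₂/√n₂ = 11/√102 = 1.0892.
Unpooled SE of the difference: √(0.72318016 + 1.18635664) = 1.3819.
Margin of error = t* · SE = 2.601 × 1.3819 = 3.5943.
x̄₁ − x̄₂ = 72.0 − 87.6 = -15.6000.
CI: -15.6000 ± 3.5943 = (-19.19, -12.01).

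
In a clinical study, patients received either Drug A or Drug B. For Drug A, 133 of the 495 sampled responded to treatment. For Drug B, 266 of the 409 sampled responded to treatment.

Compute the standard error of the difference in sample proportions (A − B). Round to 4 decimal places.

0.0309

p̂₁ = 133/495 = 0.2687 and p̂₂ = 266/409 = 0.6504.
SE₁ = √(p̂₁(1−p̂₁)/n₁) = √(0.2687·0.7313/495) = 0.01992; SE₂ = √(0.6504·0.3496/409) = 0.02358.
Independent samples: SE of the difference = √(SE₁² + SE₂²) = √(0.0003968064 + 0.0005560164) = 0.03087.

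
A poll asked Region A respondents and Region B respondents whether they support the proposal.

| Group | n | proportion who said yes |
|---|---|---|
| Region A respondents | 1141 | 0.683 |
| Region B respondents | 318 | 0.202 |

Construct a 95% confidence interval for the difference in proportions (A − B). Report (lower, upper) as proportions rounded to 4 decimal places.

SE₁ = √(p̂₁(1−p̂₁)/n₁) = √(0.6830·0.3170/1141) = 0.01378; SE₂ = √(0.2020·0.7980/318) = 0.02251.
Independent samples: SE of the difference = √(SE₁² + SE₂²) = √(0.0001898884 + 0.0005067001) = 0.02639.
z* for 95% confidence is 1.960, so the margin of error is 1.960 × 0.02639 = 0.05172.
Point estimate p̂₁ − p̂₂ = 0.6830 − 0.2020 = 0.4810.
0.4810 ± 0.05172 → (0.4293, 0.5327).

(0.4293, 0.5327)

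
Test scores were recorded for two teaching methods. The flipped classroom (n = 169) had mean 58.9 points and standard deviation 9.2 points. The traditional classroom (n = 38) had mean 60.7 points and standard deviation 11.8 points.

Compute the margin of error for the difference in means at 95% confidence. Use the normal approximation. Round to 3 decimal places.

SE₁ = s₁/√n₁ = 9.2/√169 = 0.7077; SE₂ = 11.8/√38 = 1.9142.
Independent samples, unequal variances: SE_diff = √(SE₁² + SE₂²) = √(0.50083929 + 3.66416164) = 2.0408.
z* = 1.960, so margin of error = 1.960 × 2.0408 = 4.0000.

4.000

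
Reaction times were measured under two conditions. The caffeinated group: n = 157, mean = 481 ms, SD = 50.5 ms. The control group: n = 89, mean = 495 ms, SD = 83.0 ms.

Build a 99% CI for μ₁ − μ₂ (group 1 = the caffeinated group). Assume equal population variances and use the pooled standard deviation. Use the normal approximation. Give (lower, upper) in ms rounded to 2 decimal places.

(-35.93, 7.93)

Pooled variance s_p² = [156·50.5² + 88·83.0²] / (157+89−2) = 4115.0451, so s_p = 64.1486.
SE_diff = s_p·√(1/n₁ + 1/n₂) = 64.1486·√(1/157 + 1/89) = 8.5116.
z* = 2.576; margin = 2.576 × 8.5116 = 21.9259.
Difference = 481 − 495 = -14.0000.
-14.0000 ± 21.9259 → (-35.93, 7.93).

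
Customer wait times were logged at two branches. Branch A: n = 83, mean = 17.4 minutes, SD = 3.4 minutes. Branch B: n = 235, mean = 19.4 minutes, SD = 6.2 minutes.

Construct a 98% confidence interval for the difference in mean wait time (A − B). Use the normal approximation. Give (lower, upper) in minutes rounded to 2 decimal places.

(-3.28, -0.72)

Per-group SEs: s₁/√n₁ = 3.4/√83 = 0.3732, s₂/√n₂ = 6.2/√235 = 0.4044.
Unpooled SE of the difference: √(0.13927824 + 0.16353936) = 0.5503.
Margin of error = z* · SE = 2.326 × 0.5503 = 1.2800.
x̄₁ − x̄₂ = 17.4 − 19.4 = -2.0000.
CI: -2.0000 ± 1.2800 = (-3.28, -0.72).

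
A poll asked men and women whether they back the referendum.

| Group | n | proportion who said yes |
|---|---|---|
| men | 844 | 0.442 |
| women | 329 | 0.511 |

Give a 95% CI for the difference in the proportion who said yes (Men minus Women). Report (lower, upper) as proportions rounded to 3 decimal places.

(-0.133, -0.005)

SE₁ = √(p̂₁(1−p̂₁)/n₁) = √(0.4420·0.5580/844) = 0.01709; SE₂ = √(0.5110·0.4890/329) = 0.02756.
Independent samples: SE of the difference = √(SE₁² + SE₂²) = √(0.0002920681 + 0.0007595536) = 0.03243.
z* for 95% confidence is 1.960, so the margin of error is 1.960 × 0.03243 = 0.06356.
Point estimate p̂₁ − p̂₂ = 0.4420 − 0.5110 = -0.0690.
-0.0690 ± 0.06356 → (-0.133, -0.005).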